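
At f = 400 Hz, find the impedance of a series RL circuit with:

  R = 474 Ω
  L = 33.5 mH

Step 1 — Angular frequency: ω = 2π·f = 2π·400 = 2513 rad/s.
Step 2 — Component impedances:
  R: Z = R = 474 Ω
  L: Z = jωL = j·2513·0.0335 = 0 + j84.19 Ω
Step 3 — Series combination: Z_total = R + L = 474 + j84.19 Ω = 481.4∠10.1° Ω.

Z = 474 + j84.19 Ω = 481.4∠10.1° Ω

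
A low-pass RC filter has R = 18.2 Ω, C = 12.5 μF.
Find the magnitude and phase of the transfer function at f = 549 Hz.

Step 1 — Angular frequency: ω = 2π·549 = 3449 rad/s.
Step 2 — Transfer function: H(jω) = 1/(1 + jωRC).
Step 3 — Denominator: 1 + jωRC = 1 + j·3449·18.2·1.25e-05 = 1 + j0.7848.
Step 4 — H = 0.6189 - j0.4857.
Step 5 — Magnitude: |H| = 0.7867 (-2.1 dB); phase: φ = -38.1°.

|H| = 0.7867 (-2.1 dB), φ = -38.1°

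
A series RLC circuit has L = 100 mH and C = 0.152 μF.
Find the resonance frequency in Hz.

Step 1 — Resonance condition Im(Z)=0 gives ω₀ = 1/√(LC).
Step 2 — ω₀ = 1/√(0.1·1.52e-07) = 8111 rad/s.
Step 3 — f₀ = ω₀/(2π) = 1291 Hz.

f₀ = 1291 Hz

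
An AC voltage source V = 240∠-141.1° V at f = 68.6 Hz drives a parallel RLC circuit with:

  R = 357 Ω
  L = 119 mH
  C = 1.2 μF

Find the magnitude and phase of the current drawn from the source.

Step 1 — Angular frequency: ω = 2π·f = 2π·68.6 = 431 rad/s.
Step 2 — Component impedances:
  R: Z = R = 357 Ω
  L: Z = jωL = j·431·0.119 = 0 + j51.29 Ω
  C: Z = 1/(jωC) = -j/(ω·C) = 0 - j1933 Ω
Step 3 — Parallel combination: 1/Z_total = 1/R + 1/L + 1/C; Z_total = 7.611 + j51.57 Ω = 52.13∠81.6° Ω.
Step 4 — Source phasor: V = 240∠-141.1° V = -186.8 - j150.7 V.
Step 5 — Ohm's law: I = V / Z_total = (-186.8 - j150.7) / (7.611 + j51.57) = -3.384 + j3.123 A.
Step 6 — Convert to polar: |I| = 4.604 A, ∠I = 137.3°.

I = 4.604∠137.3° A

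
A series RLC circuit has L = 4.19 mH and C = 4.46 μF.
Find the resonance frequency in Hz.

Step 1 — Resonance condition Im(Z)=0 gives ω₀ = 1/√(LC).
Step 2 — ω₀ = 1/√(0.00419·4.46e-06) = 7315 rad/s.
Step 3 — f₀ = ω₀/(2π) = 1164 Hz.

f₀ = 1164 Hz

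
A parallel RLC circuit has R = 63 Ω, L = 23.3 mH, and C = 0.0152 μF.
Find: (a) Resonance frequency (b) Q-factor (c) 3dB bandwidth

Step 1 — Resonance: ω₀ = 1/√(LC) = 1/√(0.0233·1.52e-08) = 5.314e+04 rad/s.
Step 2 — f₀ = ω₀/(2π) = 8457 Hz.
Step 3 — Parallel Q: Q = R/(ω₀L) = 63/(5.314e+04·0.0233) = 0.05088.
Step 4 — Bandwidth: Δω = ω₀/Q = 1.044e+06 rad/s; BW = Δω/(2π) = 1.662e+05 Hz.

(a) f₀ = 8457 Hz  (b) Q = 0.05088  (c) BW = 1.662e+05 Hz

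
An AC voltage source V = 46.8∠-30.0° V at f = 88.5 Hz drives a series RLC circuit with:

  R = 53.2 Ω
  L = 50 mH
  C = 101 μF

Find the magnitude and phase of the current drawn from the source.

Step 1 — Angular frequency: ω = 2π·f = 2π·88.5 = 556.1 rad/s.
Step 2 — Component impedances:
  R: Z = R = 53.2 Ω
  L: Z = jωL = j·556.1·0.05 = 0 + j27.8 Ω
  C: Z = 1/(jωC) = -j/(ω·C) = 0 - j17.81 Ω
Step 3 — Series combination: Z_total = R + L + C = 53.2 + j9.998 Ω = 54.13∠10.6° Ω.
Step 4 — Source phasor: V = 46.8∠-30.0° V = 40.53 - j23.4 V.
Step 5 — Ohm's law: I = V / Z_total = (40.53 - j23.4) / (53.2 + j9.998) = 0.656 - j0.5631 A.
Step 6 — Convert to polar: |I| = 0.8646 A, ∠I = -40.6°.

I = 0.8646∠-40.6° A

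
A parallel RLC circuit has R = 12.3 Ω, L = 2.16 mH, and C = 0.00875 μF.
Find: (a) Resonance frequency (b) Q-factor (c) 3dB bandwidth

Step 1 — Resonance: ω₀ = 1/√(LC) = 1/√(0.00216·8.75e-09) = 2.3e+05 rad/s.
Step 2 — f₀ = ω₀/(2π) = 3.661e+04 Hz.
Step 3 — Parallel Q: Q = R/(ω₀L) = 12.3/(2.3e+05·0.00216) = 0.02476.
Step 4 — Bandwidth: Δω = ω₀/Q = 9.292e+06 rad/s; BW = Δω/(2π) = 1.479e+06 Hz.

(a) f₀ = 3.661e+04 Hz  (b) Q = 0.02476  (c) BW = 1.479e+06 Hz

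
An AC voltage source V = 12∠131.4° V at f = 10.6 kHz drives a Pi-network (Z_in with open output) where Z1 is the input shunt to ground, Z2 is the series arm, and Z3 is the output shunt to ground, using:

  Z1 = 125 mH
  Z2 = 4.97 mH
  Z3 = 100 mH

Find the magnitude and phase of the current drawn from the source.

Step 1 — Angular frequency: ω = 2π·f = 2π·1.06e+04 = 6.66e+04 rad/s.
Step 2 — Component impedances:
  Z1: Z = jωL = j·6.66e+04·0.125 = 0 + j8325 Ω
  Z2: Z = jωL = j·6.66e+04·0.00497 = 0 + j331 Ω
  Z3: Z = jωL = j·6.66e+04·0.1 = 0 + j6660 Ω
Step 3 — With open output, the series arm Z2 and the output shunt Z3 appear in series to ground: Z2 + Z3 = 0 + j6991 Ω.
Step 4 — Parallel with input shunt Z1: Z_in = Z1 || (Z2 + Z3) = 0 + j3800 Ω = 3800∠90.0° Ω.
Step 5 — Source phasor: V = 12∠131.4° V = -7.936 + j9.001 V.
Step 6 — Ohm's law: I = V / Z_total = (-7.936 + j9.001) / (0 + j3800) = 0.002369 + j0.002088 A.
Step 7 — Convert to polar: |I| = 0.003158 A, ∠I = 41.4°.

I = 0.003158∠41.4° A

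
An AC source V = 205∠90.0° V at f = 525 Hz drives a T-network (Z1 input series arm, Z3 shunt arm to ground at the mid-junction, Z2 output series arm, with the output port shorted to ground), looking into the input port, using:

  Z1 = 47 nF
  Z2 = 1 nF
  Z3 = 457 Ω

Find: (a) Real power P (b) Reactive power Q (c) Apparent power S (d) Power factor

Step 1 — Angular frequency: ω = 2π·f = 2π·525 = 3299 rad/s.
Step 2 — Component impedances:
  Z1: Z = 1/(jωC) = -j/(ω·C) = 0 - j6450 Ω
  Z2: Z = 1/(jωC) = -j/(ω·C) = 0 - j3.032e+05 Ω
  Z3: Z = R = 457 Ω
Step 3 — With the output port shorted to ground, the output series arm Z2 runs from the junction to ground; the shunt arm Z3 also runs from the junction to ground. They appear in parallel: Z3 || Z2 = 457 - j0.6889 Ω.
Step 4 — Series with input arm Z1: Z_in = Z1 + (Z3 || Z2) = 457 - j6451 Ω = 6467∠-85.9° Ω.
Step 5 — Source phasor: V = 205∠90.0° V = 0 + j205 V.
Step 6 — Current: I = V / Z = -0.03162 + j0.00224 A = 0.0317∠175.9° A.
Step 7 — Complex power: S = V·I* = 0.4592 - j6.482 VA.
Step 8 — Real power: P = Re(S) = 0.4592 W.
Step 9 — Reactive power: Q = Im(S) = -6.482 VAR.
Step 10 — Apparent power: |S| = 6.498 VA.
Step 11 — Power factor: PF = P/|S| = 0.07067 (leading).

(a) P = 0.4592 W  (b) Q = -6.482 VAR  (c) S = 6.498 VA  (d) PF = 0.07067 (leading)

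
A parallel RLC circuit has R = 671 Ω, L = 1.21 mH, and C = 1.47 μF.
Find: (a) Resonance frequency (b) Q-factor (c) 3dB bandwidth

Step 1 — Resonance: ω₀ = 1/√(LC) = 1/√(0.00121·1.47e-06) = 2.371e+04 rad/s.
Step 2 — f₀ = ω₀/(2π) = 3774 Hz.
Step 3 — Parallel Q: Q = R/(ω₀L) = 671/(2.371e+04·0.00121) = 23.39.
Step 4 — Bandwidth: Δω = ω₀/Q = 1014 rad/s; BW = Δω/(2π) = 161.4 Hz.

(a) f₀ = 3774 Hz  (b) Q = 23.39  (c) BW = 161.4 Hz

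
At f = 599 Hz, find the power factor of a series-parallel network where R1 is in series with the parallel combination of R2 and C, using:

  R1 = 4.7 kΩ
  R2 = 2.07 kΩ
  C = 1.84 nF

Step 1 — Angular frequency: ω = 2π·f = 2π·599 = 3764 rad/s.
Step 2 — Component impedances:
  R1: Z = R = 4700 Ω
  R2: Z = R = 2070 Ω
  C: Z = 1/(jωC) = -j/(ω·C) = 0 - j1.444e+05 Ω
Step 3 — Parallel branch: R2 || C = 1/(1/R2 + 1/C) = 2070 - j29.67 Ω.
Step 4 — Series with R1: Z_total = R1 + (R2 || C) = 6770 - j29.67 Ω = 6770∠-0.3° Ω.
Step 5 — Power factor: PF = cos(φ) = Re(Z)/|Z| = 6770/6770 = 1.
Step 6 — Type: Im(Z) = -29.67 ⇒ leading (phase φ = -0.3°).

PF = 1 (leading, φ = -0.3°)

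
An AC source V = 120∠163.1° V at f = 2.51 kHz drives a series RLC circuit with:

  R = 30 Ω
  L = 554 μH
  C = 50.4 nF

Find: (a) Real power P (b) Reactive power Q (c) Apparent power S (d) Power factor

Step 1 — Angular frequency: ω = 2π·f = 2π·2510 = 1.577e+04 rad/s.
Step 2 — Component impedances:
  R: Z = R = 30 Ω
  L: Z = jωL = j·1.577e+04·0.000554 = 0 + j8.737 Ω
  C: Z = 1/(jωC) = -j/(ω·C) = 0 - j1258 Ω
Step 3 — Series combination: Z_total = R + L + C = 30 - j1249 Ω = 1250∠-88.6° Ω.
Step 4 — Source phasor: V = 120∠163.1° V = -114.8 + j34.88 V.
Step 5 — Current: I = V / Z = -0.03011 - j0.09118 A = 0.09602∠-108.3° A.
Step 6 — Complex power: S = V·I* = 0.2766 - j11.52 VA.
Step 7 — Real power: P = Re(S) = 0.2766 W.
Step 8 — Reactive power: Q = Im(S) = -11.52 VAR.
Step 9 — Apparent power: |S| = 11.52 VA.
Step 10 — Power factor: PF = P/|S| = 0.02401 (leading).

(a) P = 0.2766 W  (b) Q = -11.52 VAR  (c) S = 11.52 VA  (d) PF = 0.02401 (leading)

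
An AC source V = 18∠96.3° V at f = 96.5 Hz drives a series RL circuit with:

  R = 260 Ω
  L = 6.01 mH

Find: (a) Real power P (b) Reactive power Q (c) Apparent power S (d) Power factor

Step 1 — Angular frequency: ω = 2π·f = 2π·96.5 = 606.3 rad/s.
Step 2 — Component impedances:
  R: Z = R = 260 Ω
  L: Z = jωL = j·606.3·0.00601 = 0 + j3.644 Ω
Step 3 — Series combination: Z_total = R + L = 260 + j3.644 Ω = 260∠0.8° Ω.
Step 4 — Source phasor: V = 18∠96.3° V = -1.975 + j17.89 V.
Step 5 — Current: I = V / Z = -0.006631 + j0.06891 A = 0.06922∠95.5° A.
Step 6 — Complex power: S = V·I* = 1.246 + j0.01746 VA.
Step 7 — Real power: P = Re(S) = 1.246 W.
Step 8 — Reactive power: Q = Im(S) = 0.01746 VAR.
Step 9 — Apparent power: |S| = 1.246 VA.
Step 10 — Power factor: PF = P/|S| = 0.9999 (lagging).

(a) P = 1.246 W  (b) Q = 0.01746 VAR  (c) S = 1.246 VA  (d) PF = 0.9999 (lagging)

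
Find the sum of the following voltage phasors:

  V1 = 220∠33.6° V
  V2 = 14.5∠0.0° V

Step 1 — Convert each phasor to rectangular form:
  V1 = 220·(cos(33.6°) + j·sin(33.6°)) = 183.2 + j121.7 V
  V2 = 14.5·(cos(0.0°) + j·sin(0.0°)) = 14.5 V
Step 2 — Sum components: V_total = 197.7 + j121.7 V.
Step 3 — Convert to polar: |V_total| = 232.2 V, ∠V_total = 31.6°.

V_total = 232.2∠31.6° V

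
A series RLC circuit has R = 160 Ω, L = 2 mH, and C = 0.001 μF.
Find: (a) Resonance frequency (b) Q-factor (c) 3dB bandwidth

Step 1 — Resonance: ω₀ = 1/√(LC) = 1/√(0.002·1e-09) = 7.071e+05 rad/s.
Step 2 — f₀ = ω₀/(2π) = 1.125e+05 Hz.
Step 3 — Series Q: Q = ω₀L/R = 7.071e+05·0.002/160 = 8.839.
Step 4 — Bandwidth: Δω = ω₀/Q = 8e+04 rad/s; BW = Δω/(2π) = 1.273e+04 Hz.

(a) f₀ = 1.125e+05 Hz  (b) Q = 8.839  (c) BW = 1.273e+04 Hz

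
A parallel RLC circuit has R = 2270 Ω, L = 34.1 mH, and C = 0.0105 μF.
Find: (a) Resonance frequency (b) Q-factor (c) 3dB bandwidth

Step 1 — Resonance: ω₀ = 1/√(LC) = 1/√(0.0341·1.05e-08) = 5.285e+04 rad/s.
Step 2 — f₀ = ω₀/(2π) = 8411 Hz.
Step 3 — Parallel Q: Q = R/(ω₀L) = 2270/(5.285e+04·0.0341) = 1.26.
Step 4 — Bandwidth: Δω = ω₀/Q = 4.196e+04 rad/s; BW = Δω/(2π) = 6677 Hz.

(a) f₀ = 8411 Hz  (b) Q = 1.26  (c) BW = 6677 Hz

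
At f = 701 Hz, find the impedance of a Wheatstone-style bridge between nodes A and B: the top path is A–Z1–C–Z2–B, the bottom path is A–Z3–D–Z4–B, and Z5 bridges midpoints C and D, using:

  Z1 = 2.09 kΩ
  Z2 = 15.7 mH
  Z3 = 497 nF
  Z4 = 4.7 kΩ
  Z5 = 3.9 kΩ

Step 1 — Angular frequency: ω = 2π·f = 2π·701 = 4405 rad/s.
Step 2 — Component impedances:
  Z1: Z = R = 2090 Ω
  Z2: Z = jωL = j·4405·0.0157 = 0 + j69.15 Ω
  Z3: Z = 1/(jωC) = -j/(ω·C) = 0 - j456.8 Ω
  Z4: Z = R = 4700 Ω
  Z5: Z = R = 3900 Ω
Step 3 — Bridge requires nodal analysis (the Z5 bridge couples midpoints C and D, so the two paths cannot be reduced to a simple series/parallel combination). Setting node B to ground and injecting 1 A at node A, the 3-node admittance system at A, C, D solves to V_A = Z_AB = 1070 - j68.88 Ω = 1072∠-3.7° Ω.

Z = 1070 - j68.88 Ω = 1072∠-3.7° Ω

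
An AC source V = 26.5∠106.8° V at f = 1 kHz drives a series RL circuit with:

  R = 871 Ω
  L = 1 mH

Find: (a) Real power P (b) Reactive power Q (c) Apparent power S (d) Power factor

Step 1 — Angular frequency: ω = 2π·f = 2π·1000 = 6283 rad/s.
Step 2 — Component impedances:
  R: Z = R = 871 Ω
  L: Z = jωL = j·6283·0.001 = 0 + j6.283 Ω
Step 3 — Series combination: Z_total = R + L = 871 + j6.283 Ω = 871∠0.4° Ω.
Step 4 — Source phasor: V = 26.5∠106.8° V = -7.659 + j25.37 V.
Step 5 — Current: I = V / Z = -0.008583 + j0.02919 A = 0.03042∠106.4° A.
Step 6 — Complex power: S = V·I* = 0.8062 + j0.005816 VA.
Step 7 — Real power: P = Re(S) = 0.8062 W.
Step 8 — Reactive power: Q = Im(S) = 0.005816 VAR.
Step 9 — Apparent power: |S| = 0.8062 VA.
Step 10 — Power factor: PF = P/|S| = 1 (lagging).

(a) P = 0.8062 W  (b) Q = 0.005816 VAR  (c) S = 0.8062 VA  (d) PF = 1 (lagging)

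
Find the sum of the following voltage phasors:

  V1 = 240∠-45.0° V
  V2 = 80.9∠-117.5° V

Step 1 — Convert each phasor to rectangular form:
  V1 = 240·(cos(-45.0°) + j·sin(-45.0°)) = 169.7 - j169.7 V
  V2 = 80.9·(cos(-117.5°) + j·sin(-117.5°)) = -37.36 - j71.76 V
Step 2 — Sum components: V_total = 132.4 - j241.5 V.
Step 3 — Convert to polar: |V_total| = 275.4 V, ∠V_total = -61.3°.

V_total = 275.4∠-61.3° V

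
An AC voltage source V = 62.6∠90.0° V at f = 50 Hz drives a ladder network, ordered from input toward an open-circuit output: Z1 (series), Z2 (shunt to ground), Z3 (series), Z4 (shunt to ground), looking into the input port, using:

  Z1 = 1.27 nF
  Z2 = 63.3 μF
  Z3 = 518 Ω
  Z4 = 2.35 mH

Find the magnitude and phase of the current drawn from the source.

Step 1 — Angular frequency: ω = 2π·f = 2π·50 = 314.2 rad/s.
Step 2 — Component impedances:
  Z1: Z = 1/(jωC) = -j/(ω·C) = 0 - j2.506e+06 Ω
  Z2: Z = 1/(jωC) = -j/(ω·C) = 0 - j50.29 Ω
  Z3: Z = R = 518 Ω
  Z4: Z = jωL = j·314.2·0.00235 = 0 + j0.7383 Ω
Step 3 — Ladder network (open output): work backward from the far end, alternating series and parallel combinations. Z_in = 4.837 - j2.506e+06 Ω = 2.506e+06∠-90.0° Ω.
Step 4 — Source phasor: V = 62.6∠90.0° V = 0 + j62.6 V.
Step 5 — Ohm's law: I = V / Z_total = (0 + j62.6) / (4.837 - j2.506e+06) = -2.498e-05 + j4.82e-11 A.
Step 6 — Convert to polar: |I| = 2.498e-05 A, ∠I = 180.0°.

I = 2.498e-05∠180.0° A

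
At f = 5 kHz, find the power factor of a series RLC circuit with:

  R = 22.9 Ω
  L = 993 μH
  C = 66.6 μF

Step 1 — Angular frequency: ω = 2π·f = 2π·5000 = 3.142e+04 rad/s.
Step 2 — Component impedances:
  R: Z = R = 22.9 Ω
  L: Z = jωL = j·3.142e+04·0.000993 = 0 + j31.2 Ω
  C: Z = 1/(jωC) = -j/(ω·C) = 0 - j0.4779 Ω
Step 3 — Series combination: Z_total = R + L + C = 22.9 + j30.72 Ω = 38.31∠53.3° Ω.
Step 4 — Power factor: PF = cos(φ) = Re(Z)/|Z| = 22.9/38.315 = 0.5977.
Step 5 — Type: Im(Z) = 30.72 ⇒ lagging (phase φ = 53.3°).

PF = 0.5977 (lagging, φ = 53.3°)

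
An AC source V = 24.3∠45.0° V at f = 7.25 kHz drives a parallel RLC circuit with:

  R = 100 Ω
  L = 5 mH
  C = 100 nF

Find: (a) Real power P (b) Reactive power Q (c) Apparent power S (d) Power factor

Step 1 — Angular frequency: ω = 2π·f = 2π·7250 = 4.555e+04 rad/s.
Step 2 — Component impedances:
  R: Z = R = 100 Ω
  L: Z = jωL = j·4.555e+04·0.005 = 0 + j227.8 Ω
  C: Z = 1/(jωC) = -j/(ω·C) = 0 - j219.5 Ω
Step 3 — Parallel combination: 1/Z_total = 1/R + 1/L + 1/C; Z_total = 99.97 - j1.648 Ω = 99.99∠-0.9° Ω.
Step 4 — Source phasor: V = 24.3∠45.0° V = 17.18 + j17.18 V.
Step 5 — Current: I = V / Z = 0.169 + j0.1747 A = 0.243∠45.9° A.
Step 6 — Complex power: S = V·I* = 5.905 - j0.09733 VA.
Step 7 — Real power: P = Re(S) = 5.905 W.
Step 8 — Reactive power: Q = Im(S) = -0.09733 VAR.
Step 9 — Apparent power: |S| = 5.906 VA.
Step 10 — Power factor: PF = P/|S| = 0.9999 (leading).

(a) P = 5.905 W  (b) Q = -0.09733 VAR  (c) S = 5.906 VA  (d) PF = 0.9999 (leading)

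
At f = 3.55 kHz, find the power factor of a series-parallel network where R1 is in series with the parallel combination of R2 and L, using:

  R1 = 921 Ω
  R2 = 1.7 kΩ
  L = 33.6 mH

Step 1 — Angular frequency: ω = 2π·f = 2π·3550 = 2.231e+04 rad/s.
Step 2 — Component impedances:
  R1: Z = R = 921 Ω
  R2: Z = R = 1700 Ω
  L: Z = jωL = j·2.231e+04·0.0336 = 0 + j749.5 Ω
Step 3 — Parallel branch: R2 || L = 1/(1/R2 + 1/L) = 276.6 + j627.5 Ω.
Step 4 — Series with R1: Z_total = R1 + (R2 || L) = 1198 + j627.5 Ω = 1352∠27.7° Ω.
Step 5 — Power factor: PF = cos(φ) = Re(Z)/|Z| = 1197.64/1352.07 = 0.8858.
Step 6 — Type: Im(Z) = 627.5 ⇒ lagging (phase φ = 27.7°).

PF = 0.8858 (lagging, φ = 27.7°)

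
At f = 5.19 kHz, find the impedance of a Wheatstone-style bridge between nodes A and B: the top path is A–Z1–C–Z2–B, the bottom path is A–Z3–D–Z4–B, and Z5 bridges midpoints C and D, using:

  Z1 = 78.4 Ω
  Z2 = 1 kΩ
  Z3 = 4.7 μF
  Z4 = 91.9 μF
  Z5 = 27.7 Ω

Step 1 — Angular frequency: ω = 2π·f = 2π·5190 = 3.261e+04 rad/s.
Step 2 — Component impedances:
  Z1: Z = R = 78.4 Ω
  Z2: Z = R = 1000 Ω
  Z3: Z = 1/(jωC) = -j/(ω·C) = 0 - j6.525 Ω
  Z4: Z = 1/(jωC) = -j/(ω·C) = 0 - j0.3337 Ω
  Z5: Z = R = 27.7 Ω
Step 3 — Bridge requires nodal analysis (the Z5 bridge couples midpoints C and D, so the two paths cannot be reduced to a simple series/parallel combination). Setting node B to ground and injecting 1 A at node A, the 3-node admittance system at A, C, D solves to V_A = Z_AB = 0.4037 - j6.833 Ω = 6.845∠-86.6° Ω.

Z = 0.4037 - j6.833 Ω = 6.845∠-86.6° Ω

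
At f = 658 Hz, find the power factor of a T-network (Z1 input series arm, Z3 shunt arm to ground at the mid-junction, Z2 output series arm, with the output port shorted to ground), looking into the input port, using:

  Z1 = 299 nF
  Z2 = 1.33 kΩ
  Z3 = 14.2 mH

Step 1 — Angular frequency: ω = 2π·f = 2π·658 = 4134 rad/s.
Step 2 — Component impedances:
  Z1: Z = 1/(jωC) = -j/(ω·C) = 0 - j809 Ω
  Z2: Z = R = 1330 Ω
  Z3: Z = jωL = j·4134·0.0142 = 0 + j58.71 Ω
Step 3 — With the output port shorted to ground, the output series arm Z2 runs from the junction to ground; the shunt arm Z3 also runs from the junction to ground. They appear in parallel: Z3 || Z2 = 2.586 + j58.59 Ω.
Step 4 — Series with input arm Z1: Z_in = Z1 + (Z3 || Z2) = 2.586 - j750.4 Ω = 750.4∠-89.8° Ω.
Step 5 — Power factor: PF = cos(φ) = Re(Z)/|Z| = 2.5864/750.36 = 0.003447.
Step 6 — Type: Im(Z) = -750.4 ⇒ leading (phase φ = -89.8°).

PF = 0.003447 (leading, φ = -89.8°)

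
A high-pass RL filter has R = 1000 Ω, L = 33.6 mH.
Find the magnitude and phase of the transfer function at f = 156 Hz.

Step 1 — Angular frequency: ω = 2π·156 = 980.2 rad/s.
Step 2 — Transfer function: H(jω) = jωL/(R + jωL).
Step 3 — Numerator jωL = j·32.93; denominator R + jωL = 1000 + j32.93.
Step 4 — H = 0.001083 + j0.0329.
Step 5 — Magnitude: |H| = 0.03292 (-29.7 dB); phase: φ = 88.1°.

|H| = 0.03292 (-29.7 dB), φ = 88.1°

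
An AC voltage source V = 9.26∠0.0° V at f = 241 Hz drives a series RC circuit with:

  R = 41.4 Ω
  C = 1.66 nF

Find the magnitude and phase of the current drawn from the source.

Step 1 — Angular frequency: ω = 2π·f = 2π·241 = 1514 rad/s.
Step 2 — Component impedances:
  R: Z = R = 41.4 Ω
  C: Z = 1/(jωC) = -j/(ω·C) = 0 - j3.978e+05 Ω
Step 3 — Series combination: Z_total = R + C = 41.4 - j3.978e+05 Ω = 3.978e+05∠-90.0° Ω.
Step 4 — Source phasor: V = 9.26∠0.0° V = 9.26 V.
Step 5 — Ohm's law: I = V / Z_total = (9.26) / (41.4 - j3.978e+05) = 2.422e-09 + j2.328e-05 A.
Step 6 — Convert to polar: |I| = 2.328e-05 A, ∠I = 90.0°.

I = 2.328e-05∠90.0° A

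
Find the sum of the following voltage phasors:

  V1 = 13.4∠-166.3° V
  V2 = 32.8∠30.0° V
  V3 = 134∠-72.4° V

Step 1 — Convert each phasor to rectangular form:
  V1 = 13.4·(cos(-166.3°) + j·sin(-166.3°)) = -13.02 - j3.174 V
  V2 = 32.8·(cos(30.0°) + j·sin(30.0°)) = 28.41 + j16.4 V
  V3 = 134·(cos(-72.4°) + j·sin(-72.4°)) = 40.52 - j127.7 V
Step 2 — Sum components: V_total = 55.9 - j114.5 V.
Step 3 — Convert to polar: |V_total| = 127.4 V, ∠V_total = -64.0°.

V_total = 127.4∠-64.0° V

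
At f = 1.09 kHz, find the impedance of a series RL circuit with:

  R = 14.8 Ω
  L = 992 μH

Step 1 — Angular frequency: ω = 2π·f = 2π·1090 = 6849 rad/s.
Step 2 — Component impedances:
  R: Z = R = 14.8 Ω
  L: Z = jωL = j·6849·0.000992 = 0 + j6.794 Ω
Step 3 — Series combination: Z_total = R + L = 14.8 + j6.794 Ω = 16.28∠24.7° Ω.

Z = 14.8 + j6.794 Ω = 16.28∠24.7° Ω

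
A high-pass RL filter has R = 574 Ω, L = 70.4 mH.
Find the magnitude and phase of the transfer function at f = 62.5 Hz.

Step 1 — Angular frequency: ω = 2π·62.5 = 392.7 rad/s.
Step 2 — Transfer function: H(jω) = jωL/(R + jωL).
Step 3 — Numerator jωL = j·27.65; denominator R + jωL = 574 + j27.65.
Step 4 — H = 0.002314 + j0.04805.
Step 5 — Magnitude: |H| = 0.04811 (-26.4 dB); phase: φ = 87.2°.

|H| = 0.04811 (-26.4 dB), φ = 87.2°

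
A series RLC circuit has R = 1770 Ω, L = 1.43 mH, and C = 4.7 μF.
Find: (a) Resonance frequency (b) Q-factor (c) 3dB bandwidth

Step 1 — Resonance condition Im(Z)=0 gives ω₀ = 1/√(LC).
Step 2 — ω₀ = 1/√(0.00143·4.7e-06) = 1.22e+04 rad/s.
Step 3 — f₀ = ω₀/(2π) = 1941 Hz.
Step 4 — Series Q: Q = ω₀L/R = 1.22e+04·0.00143/1770 = 0.009855.
Step 5 — 3dB bandwidth: Δω = ω₀/Q = 1.238e+06 rad/s; BW = Δω/(2π) = 1.97e+05 Hz.

(a) f₀ = 1941 Hz  (b) Q = 0.009855  (c) BW = 1.97e+05 Hz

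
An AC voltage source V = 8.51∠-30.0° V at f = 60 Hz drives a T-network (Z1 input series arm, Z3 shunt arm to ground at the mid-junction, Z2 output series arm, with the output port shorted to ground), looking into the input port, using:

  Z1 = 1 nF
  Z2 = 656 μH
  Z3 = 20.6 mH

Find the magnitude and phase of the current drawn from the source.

Step 1 — Angular frequency: ω = 2π·f = 2π·60 = 377 rad/s.
Step 2 — Component impedances:
  Z1: Z = 1/(jωC) = -j/(ω·C) = 0 - j2.653e+06 Ω
  Z2: Z = jωL = j·377·0.000656 = 0 + j0.2473 Ω
  Z3: Z = jωL = j·377·0.0206 = 0 + j7.766 Ω
Step 3 — With the output port shorted to ground, the output series arm Z2 runs from the junction to ground; the shunt arm Z3 also runs from the junction to ground. They appear in parallel: Z3 || Z2 = 0 + j0.2397 Ω.
Step 4 — Series with input arm Z1: Z_in = Z1 + (Z3 || Z2) = 0 - j2.653e+06 Ω = 2.653e+06∠-90.0° Ω.
Step 5 — Source phasor: V = 8.51∠-30.0° V = 7.37 - j4.255 V.
Step 6 — Ohm's law: I = V / Z_total = (7.37 - j4.255) / (0 - j2.653e+06) = 1.604e-06 + j2.778e-06 A.
Step 7 — Convert to polar: |I| = 3.208e-06 A, ∠I = 60.0°.

I = 3.208e-06∠60.0° A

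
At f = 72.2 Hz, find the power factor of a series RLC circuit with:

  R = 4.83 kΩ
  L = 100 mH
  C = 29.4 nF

Step 1 — Angular frequency: ω = 2π·f = 2π·72.2 = 453.6 rad/s.
Step 2 — Component impedances:
  R: Z = R = 4830 Ω
  L: Z = jωL = j·453.6·0.1 = 0 + j45.36 Ω
  C: Z = 1/(jωC) = -j/(ω·C) = 0 - j7.498e+04 Ω
Step 3 — Series combination: Z_total = R + L + C = 4830 - j7.493e+04 Ω = 7.509e+04∠-86.3° Ω.
Step 4 — Power factor: PF = cos(φ) = Re(Z)/|Z| = 4830/7.509e+04 = 0.06432.
Step 5 — Type: Im(Z) = -7.493e+04 ⇒ leading (phase φ = -86.3°).

PF = 0.06432 (leading, φ = -86.3°)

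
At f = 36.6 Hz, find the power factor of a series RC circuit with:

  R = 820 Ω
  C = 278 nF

Step 1 — Angular frequency: ω = 2π·f = 2π·36.6 = 230 rad/s.
Step 2 — Component impedances:
  R: Z = R = 820 Ω
  C: Z = 1/(jωC) = -j/(ω·C) = 0 - j1.564e+04 Ω
Step 3 — Series combination: Z_total = R + C = 820 - j1.564e+04 Ω = 1.566e+04∠-87.0° Ω.
Step 4 — Power factor: PF = cos(φ) = Re(Z)/|Z| = 820/15664 = 0.05235.
Step 5 — Type: Im(Z) = -1.564e+04 ⇒ leading (phase φ = -87.0°).

PF = 0.05235 (leading, φ = -87.0°)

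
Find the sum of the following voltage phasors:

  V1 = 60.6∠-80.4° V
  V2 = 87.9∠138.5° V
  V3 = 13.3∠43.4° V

Step 1 — Convert each phasor to rectangular form:
  V1 = 60.6·(cos(-80.4°) + j·sin(-80.4°)) = 10.11 - j59.75 V
  V2 = 87.9·(cos(138.5°) + j·sin(138.5°)) = -65.83 + j58.24 V
  V3 = 13.3·(cos(43.4°) + j·sin(43.4°)) = 9.663 + j9.138 V
Step 2 — Sum components: V_total = -46.06 + j7.631 V.
Step 3 — Convert to polar: |V_total| = 46.69 V, ∠V_total = 170.6°.

V_total = 46.69∠170.6° V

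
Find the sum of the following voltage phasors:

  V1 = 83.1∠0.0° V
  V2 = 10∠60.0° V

Step 1 — Convert each phasor to rectangular form:
  V1 = 83.1·(cos(0.0°) + j·sin(0.0°)) = 83.1 V
  V2 = 10·(cos(60.0°) + j·sin(60.0°)) = 5 + j8.66 V
Step 2 — Sum components: V_total = 88.1 + j8.66 V.
Step 3 — Convert to polar: |V_total| = 88.52 V, ∠V_total = 5.6°.

V_total = 88.52∠5.6° V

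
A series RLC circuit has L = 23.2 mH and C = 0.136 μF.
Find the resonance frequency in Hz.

Step 1 — Resonance condition Im(Z)=0 gives ω₀ = 1/√(LC).
Step 2 — ω₀ = 1/√(0.0232·1.36e-07) = 1.78e+04 rad/s.
Step 3 — f₀ = ω₀/(2π) = 2833 Hz.

f₀ = 2833 Hz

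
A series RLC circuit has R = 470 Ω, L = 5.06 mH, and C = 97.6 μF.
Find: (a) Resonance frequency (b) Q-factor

Step 1 — Resonance condition Im(Z)=0 gives ω₀ = 1/√(LC).
Step 2 — ω₀ = 1/√(0.00506·9.76e-05) = 1423 rad/s.
Step 3 — f₀ = ω₀/(2π) = 226.5 Hz.
Step 4 — Series Q: Q = ω₀L/R = 1423·0.00506/470 = 0.01532.

(a) f₀ = 226.5 Hz  (b) Q = 0.01532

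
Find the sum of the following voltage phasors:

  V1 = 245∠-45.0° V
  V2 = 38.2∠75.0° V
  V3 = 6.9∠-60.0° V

Step 1 — Convert each phasor to rectangular form:
  V1 = 245·(cos(-45.0°) + j·sin(-45.0°)) = 173.2 - j173.2 V
  V2 = 38.2·(cos(75.0°) + j·sin(75.0°)) = 9.887 + j36.9 V
  V3 = 6.9·(cos(-60.0°) + j·sin(-60.0°)) = 3.45 - j5.976 V
Step 2 — Sum components: V_total = 186.6 - j142.3 V.
Step 3 — Convert to polar: |V_total| = 234.7 V, ∠V_total = -37.3°.

V_total = 234.7∠-37.3° V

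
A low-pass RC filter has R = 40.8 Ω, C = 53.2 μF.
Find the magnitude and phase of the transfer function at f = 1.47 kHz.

Step 1 — Angular frequency: ω = 2π·1470 = 9236 rad/s.
Step 2 — Transfer function: H(jω) = 1/(1 + jωRC).
Step 3 — Denominator: 1 + jωRC = 1 + j·9236·40.8·5.32e-05 = 1 + j20.05.
Step 4 — H = 0.002482 - j0.04976.
Step 5 — Magnitude: |H| = 0.04982 (-26.1 dB); phase: φ = -87.1°.

|H| = 0.04982 (-26.1 dB), φ = -87.1°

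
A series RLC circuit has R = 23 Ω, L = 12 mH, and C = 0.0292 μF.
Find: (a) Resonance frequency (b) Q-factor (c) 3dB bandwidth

Step 1 — Resonance: ω₀ = 1/√(LC) = 1/√(0.012·2.92e-08) = 5.342e+04 rad/s.
Step 2 — f₀ = ω₀/(2π) = 8502 Hz.
Step 3 — Series Q: Q = ω₀L/R = 5.342e+04·0.012/23 = 27.87.
Step 4 — Bandwidth: Δω = ω₀/Q = 1917 rad/s; BW = Δω/(2π) = 305 Hz.

(a) f₀ = 8502 Hz  (b) Q = 27.87  (c) BW = 305 Hz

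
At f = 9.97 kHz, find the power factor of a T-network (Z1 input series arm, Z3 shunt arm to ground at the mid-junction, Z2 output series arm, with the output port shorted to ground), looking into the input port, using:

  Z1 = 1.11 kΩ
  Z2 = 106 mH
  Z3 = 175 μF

Step 1 — Angular frequency: ω = 2π·f = 2π·9970 = 6.264e+04 rad/s.
Step 2 — Component impedances:
  Z1: Z = R = 1110 Ω
  Z2: Z = jωL = j·6.264e+04·0.106 = 0 + j6640 Ω
  Z3: Z = 1/(jωC) = -j/(ω·C) = 0 - j0.09122 Ω
Step 3 — With the output port shorted to ground, the output series arm Z2 runs from the junction to ground; the shunt arm Z3 also runs from the junction to ground. They appear in parallel: Z3 || Z2 = 0 - j0.09122 Ω.
Step 4 — Series with input arm Z1: Z_in = Z1 + (Z3 || Z2) = 1110 - j0.09122 Ω = 1110∠-0.0° Ω.
Step 5 — Power factor: PF = cos(φ) = Re(Z)/|Z| = 1110/1110 = 1.
Step 6 — Type: Im(Z) = -0.09122 ⇒ leading (phase φ = -0.0°).

PF = 1 (leading, φ = -0.0°)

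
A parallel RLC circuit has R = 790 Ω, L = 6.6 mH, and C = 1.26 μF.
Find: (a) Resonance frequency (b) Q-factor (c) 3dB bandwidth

Step 1 — Resonance: ω₀ = 1/√(LC) = 1/√(0.0066·1.26e-06) = 1.097e+04 rad/s.
Step 2 — f₀ = ω₀/(2π) = 1745 Hz.
Step 3 — Parallel Q: Q = R/(ω₀L) = 790/(1.097e+04·0.0066) = 10.92.
Step 4 — Bandwidth: Δω = ω₀/Q = 1005 rad/s; BW = Δω/(2π) = 159.9 Hz.

(a) f₀ = 1745 Hz  (b) Q = 10.92  (c) BW = 159.9 Hz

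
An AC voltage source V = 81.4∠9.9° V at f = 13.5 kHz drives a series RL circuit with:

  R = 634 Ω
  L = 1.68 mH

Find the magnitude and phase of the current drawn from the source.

Step 1 — Angular frequency: ω = 2π·f = 2π·1.35e+04 = 8.482e+04 rad/s.
Step 2 — Component impedances:
  R: Z = R = 634 Ω
  L: Z = jωL = j·8.482e+04·0.00168 = 0 + j142.5 Ω
Step 3 — Series combination: Z_total = R + L = 634 + j142.5 Ω = 649.8∠12.7° Ω.
Step 4 — Source phasor: V = 81.4∠9.9° V = 80.19 + j14 V.
Step 5 — Ohm's law: I = V / Z_total = (80.19 + j14) / (634 + j142.5) = 0.1251 - j0.006049 A.
Step 6 — Convert to polar: |I| = 0.1253 A, ∠I = -2.8°.

I = 0.1253∠-2.8° A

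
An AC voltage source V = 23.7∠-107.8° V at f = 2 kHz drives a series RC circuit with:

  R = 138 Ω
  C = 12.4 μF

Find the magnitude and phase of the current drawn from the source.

Step 1 — Angular frequency: ω = 2π·f = 2π·2000 = 1.257e+04 rad/s.
Step 2 — Component impedances:
  R: Z = R = 138 Ω
  C: Z = 1/(jωC) = -j/(ω·C) = 0 - j6.418 Ω
Step 3 — Series combination: Z_total = R + C = 138 - j6.418 Ω = 138.1∠-2.7° Ω.
Step 4 — Source phasor: V = 23.7∠-107.8° V = -7.245 - j22.57 V.
Step 5 — Ohm's law: I = V / Z_total = (-7.245 - j22.57) / (138 - j6.418) = -0.0448 - j0.1656 A.
Step 6 — Convert to polar: |I| = 0.1716 A, ∠I = -105.1°.

I = 0.1716∠-105.1° A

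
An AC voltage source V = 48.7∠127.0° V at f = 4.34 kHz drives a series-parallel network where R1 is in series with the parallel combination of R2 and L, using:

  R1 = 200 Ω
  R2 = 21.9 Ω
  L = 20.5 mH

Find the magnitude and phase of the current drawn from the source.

Step 1 — Angular frequency: ω = 2π·f = 2π·4340 = 2.727e+04 rad/s.
Step 2 — Component impedances:
  R1: Z = R = 200 Ω
  R2: Z = R = 21.9 Ω
  L: Z = jωL = j·2.727e+04·0.0205 = 0 + j559 Ω
Step 3 — Parallel branch: R2 || L = 1/(1/R2 + 1/L) = 21.87 + j0.8566 Ω.
Step 4 — Series with R1: Z_total = R1 + (R2 || L) = 221.9 + j0.8566 Ω = 221.9∠0.2° Ω.
Step 5 — Source phasor: V = 48.7∠127.0° V = -29.31 + j38.89 V.
Step 6 — Ohm's law: I = V / Z_total = (-29.31 + j38.89) / (221.9 + j0.8566) = -0.1314 + j0.1758 A.
Step 7 — Convert to polar: |I| = 0.2195 A, ∠I = 126.8°.

I = 0.2195∠126.8° A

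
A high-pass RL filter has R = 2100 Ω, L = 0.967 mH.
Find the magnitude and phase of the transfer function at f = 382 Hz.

Step 1 — Angular frequency: ω = 2π·382 = 2400 rad/s.
Step 2 — Transfer function: H(jω) = jωL/(R + jωL).
Step 3 — Numerator jωL = j·2.321; denominator R + jωL = 2100 + j2.321.
Step 4 — H = 1.222e-06 + j0.001105.
Step 5 — Magnitude: |H| = 0.001105 (-59.1 dB); phase: φ = 89.9°.

|H| = 0.001105 (-59.1 dB), φ = 89.9°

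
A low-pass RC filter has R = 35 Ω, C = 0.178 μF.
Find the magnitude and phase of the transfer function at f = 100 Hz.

Step 1 — Angular frequency: ω = 2π·100 = 628.3 rad/s.
Step 2 — Transfer function: H(jω) = 1/(1 + jωRC).
Step 3 — Denominator: 1 + jωRC = 1 + j·628.3·35·1.78e-07 = 1 + j0.003914.
Step 4 — H = 1 - j0.003914.
Step 5 — Magnitude: |H| = 1 (-0.0 dB); phase: φ = -0.2°.

|H| = 1 (-0.0 dB), φ = -0.2°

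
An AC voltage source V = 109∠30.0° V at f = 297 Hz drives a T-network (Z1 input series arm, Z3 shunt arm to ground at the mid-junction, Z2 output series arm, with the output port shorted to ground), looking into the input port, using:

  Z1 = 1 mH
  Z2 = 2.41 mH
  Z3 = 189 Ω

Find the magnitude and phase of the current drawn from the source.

Step 1 — Angular frequency: ω = 2π·f = 2π·297 = 1866 rad/s.
Step 2 — Component impedances:
  Z1: Z = jωL = j·1866·0.001 = 0 + j1.866 Ω
  Z2: Z = jωL = j·1866·0.00241 = 0 + j4.497 Ω
  Z3: Z = R = 189 Ω
Step 3 — With the output port shorted to ground, the output series arm Z2 runs from the junction to ground; the shunt arm Z3 also runs from the junction to ground. They appear in parallel: Z3 || Z2 = 0.107 + j4.495 Ω.
Step 4 — Series with input arm Z1: Z_in = Z1 + (Z3 || Z2) = 0.107 + j6.361 Ω = 6.362∠89.0° Ω.
Step 5 — Source phasor: V = 109∠30.0° V = 94.4 + j54.5 V.
Step 6 — Ohm's law: I = V / Z_total = (94.4 + j54.5) / (0.107 + j6.361) = 8.815 - j14.69 A.
Step 7 — Convert to polar: |I| = 17.13 A, ∠I = -59.0°.

I = 17.13∠-59.0° A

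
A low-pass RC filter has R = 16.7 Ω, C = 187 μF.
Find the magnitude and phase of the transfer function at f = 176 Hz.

Step 1 — Angular frequency: ω = 2π·176 = 1106 rad/s.
Step 2 — Transfer function: H(jω) = 1/(1 + jωRC).
Step 3 — Denominator: 1 + jωRC = 1 + j·1106·16.7·0.000187 = 1 + j3.453.
Step 4 — H = 0.07736 - j0.2672.
Step 5 — Magnitude: |H| = 0.2781 (-11.1 dB); phase: φ = -73.9°.

|H| = 0.2781 (-11.1 dB), φ = -73.9°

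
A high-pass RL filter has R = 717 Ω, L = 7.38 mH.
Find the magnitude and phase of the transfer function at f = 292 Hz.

Step 1 — Angular frequency: ω = 2π·292 = 1835 rad/s.
Step 2 — Transfer function: H(jω) = jωL/(R + jωL).
Step 3 — Numerator jωL = j·13.54; denominator R + jωL = 717 + j13.54.
Step 4 — H = 0.0003565 + j0.01888.
Step 5 — Magnitude: |H| = 0.01888 (-34.5 dB); phase: φ = 88.9°.

|H| = 0.01888 (-34.5 dB), φ = 88.9°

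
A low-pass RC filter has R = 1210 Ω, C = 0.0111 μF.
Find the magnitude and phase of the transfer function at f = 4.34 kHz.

Step 1 — Angular frequency: ω = 2π·4340 = 2.727e+04 rad/s.
Step 2 — Transfer function: H(jω) = 1/(1 + jωRC).
Step 3 — Denominator: 1 + jωRC = 1 + j·2.727e+04·1210·1.11e-08 = 1 + j0.3663.
Step 4 — H = 0.8817 - j0.3229.
Step 5 — Magnitude: |H| = 0.939 (-0.5 dB); phase: φ = -20.1°.

|H| = 0.939 (-0.5 dB), φ = -20.1°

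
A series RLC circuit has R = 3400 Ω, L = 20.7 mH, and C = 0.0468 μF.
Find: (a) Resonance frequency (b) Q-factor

Step 1 — Resonance condition Im(Z)=0 gives ω₀ = 1/√(LC).
Step 2 — ω₀ = 1/√(0.0207·4.68e-08) = 3.213e+04 rad/s.
Step 3 — f₀ = ω₀/(2π) = 5113 Hz.
Step 4 — Series Q: Q = ω₀L/R = 3.213e+04·0.0207/3400 = 0.1956.

(a) f₀ = 5113 Hz  (b) Q = 0.1956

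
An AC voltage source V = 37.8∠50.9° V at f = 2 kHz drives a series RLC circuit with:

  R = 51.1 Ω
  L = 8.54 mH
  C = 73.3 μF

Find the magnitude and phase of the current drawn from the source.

Step 1 — Angular frequency: ω = 2π·f = 2π·2000 = 1.257e+04 rad/s.
Step 2 — Component impedances:
  R: Z = R = 51.1 Ω
  L: Z = jωL = j·1.257e+04·0.00854 = 0 + j107.3 Ω
  C: Z = 1/(jωC) = -j/(ω·C) = 0 - j1.086 Ω
Step 3 — Series combination: Z_total = R + L + C = 51.1 + j106.2 Ω = 117.9∠64.3° Ω.
Step 4 — Source phasor: V = 37.8∠50.9° V = 23.84 + j29.33 V.
Step 5 — Ohm's law: I = V / Z_total = (23.84 + j29.33) / (51.1 + j106.2) = 0.3119 - j0.07437 A.
Step 6 — Convert to polar: |I| = 0.3207 A, ∠I = -13.4°.

I = 0.3207∠-13.4° A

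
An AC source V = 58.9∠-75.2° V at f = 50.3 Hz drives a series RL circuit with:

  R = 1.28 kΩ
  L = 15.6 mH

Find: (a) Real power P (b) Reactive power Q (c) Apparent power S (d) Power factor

Step 1 — Angular frequency: ω = 2π·f = 2π·50.3 = 316 rad/s.
Step 2 — Component impedances:
  R: Z = R = 1280 Ω
  L: Z = jωL = j·316·0.0156 = 0 + j4.93 Ω
Step 3 — Series combination: Z_total = R + L = 1280 + j4.93 Ω = 1280∠0.2° Ω.
Step 4 — Source phasor: V = 58.9∠-75.2° V = 15.05 - j56.95 V.
Step 5 — Current: I = V / Z = 0.01158 - j0.04453 A = 0.04602∠-75.4° A.
Step 6 — Complex power: S = V·I* = 2.71 + j0.01044 VA.
Step 7 — Real power: P = Re(S) = 2.71 W.
Step 8 — Reactive power: Q = Im(S) = 0.01044 VAR.
Step 9 — Apparent power: |S| = 2.71 VA.
Step 10 — Power factor: PF = P/|S| = 1 (lagging).

(a) P = 2.71 W  (b) Q = 0.01044 VAR  (c) S = 2.71 VA  (d) PF = 1 (lagging)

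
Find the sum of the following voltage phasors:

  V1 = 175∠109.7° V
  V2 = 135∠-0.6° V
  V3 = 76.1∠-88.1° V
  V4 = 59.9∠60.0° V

Step 1 — Convert each phasor to rectangular form:
  V1 = 175·(cos(109.7°) + j·sin(109.7°)) = -58.99 + j164.8 V
  V2 = 135·(cos(-0.6°) + j·sin(-0.6°)) = 135 - j1.414 V
  V3 = 76.1·(cos(-88.1°) + j·sin(-88.1°)) = 2.523 - j76.06 V
  V4 = 59.9·(cos(60.0°) + j·sin(60.0°)) = 29.95 + j51.87 V
Step 2 — Sum components: V_total = 108.5 + j139.2 V.
Step 3 — Convert to polar: |V_total| = 176.4 V, ∠V_total = 52.1°.

V_total = 176.4∠52.1° V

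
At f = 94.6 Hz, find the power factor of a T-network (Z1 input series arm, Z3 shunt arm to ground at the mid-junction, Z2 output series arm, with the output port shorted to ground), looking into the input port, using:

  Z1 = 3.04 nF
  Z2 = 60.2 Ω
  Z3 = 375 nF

Step 1 — Angular frequency: ω = 2π·f = 2π·94.6 = 594.4 rad/s.
Step 2 — Component impedances:
  Z1: Z = 1/(jωC) = -j/(ω·C) = 0 - j5.534e+05 Ω
  Z2: Z = R = 60.2 Ω
  Z3: Z = 1/(jωC) = -j/(ω·C) = 0 - j4486 Ω
Step 3 — With the output port shorted to ground, the output series arm Z2 runs from the junction to ground; the shunt arm Z3 also runs from the junction to ground. They appear in parallel: Z3 || Z2 = 60.19 - j0.8076 Ω.
Step 4 — Series with input arm Z1: Z_in = Z1 + (Z3 || Z2) = 60.19 - j5.534e+05 Ω = 5.534e+05∠-90.0° Ω.
Step 5 — Power factor: PF = cos(φ) = Re(Z)/|Z| = 60.19/5.534e+05 = 0.0001088.
Step 6 — Type: Im(Z) = -5.534e+05 ⇒ leading (phase φ = -90.0°).

PF = 0.0001088 (leading, φ = -90.0°)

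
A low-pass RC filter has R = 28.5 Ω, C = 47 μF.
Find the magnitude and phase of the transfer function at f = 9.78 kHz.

Step 1 — Angular frequency: ω = 2π·9780 = 6.145e+04 rad/s.
Step 2 — Transfer function: H(jω) = 1/(1 + jωRC).
Step 3 — Denominator: 1 + jωRC = 1 + j·6.145e+04·28.5·4.7e-05 = 1 + j82.31.
Step 4 — H = 0.0001476 - j0.01215.
Step 5 — Magnitude: |H| = 0.01215 (-38.3 dB); phase: φ = -89.3°.

|H| = 0.01215 (-38.3 dB), φ = -89.3°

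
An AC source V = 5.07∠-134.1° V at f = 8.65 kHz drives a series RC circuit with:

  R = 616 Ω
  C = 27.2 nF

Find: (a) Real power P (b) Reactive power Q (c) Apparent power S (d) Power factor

Step 1 — Angular frequency: ω = 2π·f = 2π·8650 = 5.435e+04 rad/s.
Step 2 — Component impedances:
  R: Z = R = 616 Ω
  C: Z = 1/(jωC) = -j/(ω·C) = 0 - j676.4 Ω
Step 3 — Series combination: Z_total = R + C = 616 - j676.4 Ω = 914.9∠-47.7° Ω.
Step 4 — Source phasor: V = 5.07∠-134.1° V = -3.528 - j3.641 V.
Step 5 — Current: I = V / Z = 0.0003458 - j0.005531 A = 0.005542∠-86.4° A.
Step 6 — Complex power: S = V·I* = 0.01892 - j0.02077 VA.
Step 7 — Real power: P = Re(S) = 0.01892 W.
Step 8 — Reactive power: Q = Im(S) = -0.02077 VAR.
Step 9 — Apparent power: |S| = 0.0281 VA.
Step 10 — Power factor: PF = P/|S| = 0.6733 (leading).

(a) P = 0.01892 W  (b) Q = -0.02077 VAR  (c) S = 0.0281 VA  (d) PF = 0.6733 (leading)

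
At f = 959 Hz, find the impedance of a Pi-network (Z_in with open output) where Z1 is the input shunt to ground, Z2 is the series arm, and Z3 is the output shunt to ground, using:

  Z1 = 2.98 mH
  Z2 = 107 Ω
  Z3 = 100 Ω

Step 1 — Angular frequency: ω = 2π·f = 2π·959 = 6026 rad/s.
Step 2 — Component impedances:
  Z1: Z = jωL = j·6026·0.00298 = 0 + j17.96 Ω
  Z2: Z = R = 107 Ω
  Z3: Z = R = 100 Ω
Step 3 — With open output, the series arm Z2 and the output shunt Z3 appear in series to ground: Z2 + Z3 = 207 Ω.
Step 4 — Parallel with input shunt Z1: Z_in = Z1 || (Z2 + Z3) = 1.546 + j17.82 Ω = 17.89∠85.0° Ω.

Z = 1.546 + j17.82 Ω = 17.89∠85.0° Ω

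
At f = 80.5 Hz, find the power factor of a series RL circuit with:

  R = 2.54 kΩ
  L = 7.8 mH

Step 1 — Angular frequency: ω = 2π·f = 2π·80.5 = 505.8 rad/s.
Step 2 — Component impedances:
  R: Z = R = 2540 Ω
  L: Z = jωL = j·505.8·0.0078 = 0 + j3.945 Ω
Step 3 — Series combination: Z_total = R + L = 2540 + j3.945 Ω = 2540∠0.1° Ω.
Step 4 — Power factor: PF = cos(φ) = Re(Z)/|Z| = 2540/2540 = 1.
Step 5 — Type: Im(Z) = 3.945 ⇒ lagging (phase φ = 0.1°).

PF = 1 (lagging, φ = 0.1°)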